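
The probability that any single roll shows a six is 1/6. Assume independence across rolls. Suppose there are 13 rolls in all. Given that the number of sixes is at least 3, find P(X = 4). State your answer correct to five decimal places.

0.28749

X ~ Binomial(13, 0.166667). Want P(X=4 | X≥3) = P(X=4) / P(X≥3).
P(X=4) = C(13,4)·0.166667^4·0.833333^9 = 0.1069227
P(X≥3) = 1 − 0.0934639 − 0.2430061 − 0.2916073 = 0.3719227
Ratio = 0.1069227 / 0.3719227 = 0.2874863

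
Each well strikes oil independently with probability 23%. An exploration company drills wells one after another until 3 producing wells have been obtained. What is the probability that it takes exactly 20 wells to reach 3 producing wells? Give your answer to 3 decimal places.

0.024

Y = trial on which the third success occurs; negative binomial, r=3, p=0.23.
P(Y=20) = C(19,2) · p^3 · (1−p)^17
= 171 · 0.012167 · 0.011758 = 0.02446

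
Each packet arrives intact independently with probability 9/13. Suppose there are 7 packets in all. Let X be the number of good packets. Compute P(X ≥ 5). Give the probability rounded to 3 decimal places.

0.630

X ~ Binomial(7, 0.692308); P(X ≥ 5) = Σ C(7,k) p^k (1−p)^(7−k) over k:
  k=5: C(7,5)·0.692308^5·0.307692^2 = 0.31619
  k=6: C(7,6)·0.692308^6·0.307692^1 = 0.23714
  k=7: C(7,7)·0.692308^7·0.307692^0 = 0.07622
Total = 0.62956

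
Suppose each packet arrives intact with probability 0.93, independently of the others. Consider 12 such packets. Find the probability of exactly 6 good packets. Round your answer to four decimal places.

0.0001

X ~ Binomial(n=12, p=0.93).
P(X=6) = C(12,6) · p^6 · (1−p)^6
= 924 · 0.64699 · 1.1765e-07 = 0.000070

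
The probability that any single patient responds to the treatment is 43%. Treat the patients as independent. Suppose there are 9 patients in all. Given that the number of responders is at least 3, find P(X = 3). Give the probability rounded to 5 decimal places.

X ~ Binomial(9, 0.43). Want P(X=3 | X≥3) = P(X=3) / P(X≥3).
P(X=3) = C(9,3)·0.43^3·0.57^6 = 0.2290518
P(X≥3) = 1 − 0.0063515 − 0.0431231 − 0.1301258 = 0.8203997
Ratio = 0.2290518 / 0.8203997 = 0.2791954

0.27920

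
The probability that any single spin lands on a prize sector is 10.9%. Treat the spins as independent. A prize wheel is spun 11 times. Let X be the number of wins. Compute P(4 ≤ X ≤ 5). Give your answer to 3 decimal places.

0.024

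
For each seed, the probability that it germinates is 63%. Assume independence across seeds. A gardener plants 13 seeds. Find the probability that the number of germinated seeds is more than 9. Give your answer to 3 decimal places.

0.230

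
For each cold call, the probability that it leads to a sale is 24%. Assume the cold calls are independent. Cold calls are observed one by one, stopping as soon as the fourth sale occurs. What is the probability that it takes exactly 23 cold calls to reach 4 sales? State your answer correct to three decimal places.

0.028

Y = trial on which the fourth success occurs; negative binomial, r=4, p=0.24.
P(Y=23) = C(22,3) · p^4 · (1−p)^19
= 1540 · 0.0033178 · 0.0054382 = 0.02779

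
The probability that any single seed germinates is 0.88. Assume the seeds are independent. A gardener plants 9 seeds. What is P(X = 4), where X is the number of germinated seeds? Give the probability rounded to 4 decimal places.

X ~ Binomial(n=9, p=0.88).
P(X=4) = C(9,4) · p^4 · (1−p)^5
= 126 · 0.5997 · 2.4883e-05 = 0.001880

0.0019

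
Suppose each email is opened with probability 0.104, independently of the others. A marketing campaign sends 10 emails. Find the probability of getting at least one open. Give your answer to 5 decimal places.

0.66651

P(at least one) = 1 − P(none) = 1 − (1 − 0.104)^10
= 1 − 0.3334879 = 0.6665121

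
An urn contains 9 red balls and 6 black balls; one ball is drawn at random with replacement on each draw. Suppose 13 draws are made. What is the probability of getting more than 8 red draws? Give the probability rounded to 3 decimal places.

0.353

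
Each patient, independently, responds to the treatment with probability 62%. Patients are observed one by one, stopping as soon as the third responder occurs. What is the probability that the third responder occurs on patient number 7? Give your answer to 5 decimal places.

Y = trial on which the third success occurs; negative binomial, r=3, p=0.62.
P(Y=7) = C(6,2) · p^3 · (1−p)^4
= 15 · 0.23833 · 0.020851 = 0.0745419

0.07454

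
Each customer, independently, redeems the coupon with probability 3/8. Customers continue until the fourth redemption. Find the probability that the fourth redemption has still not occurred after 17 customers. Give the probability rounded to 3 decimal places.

Needing more than 17 customers ⇔ fewer than 4 successes in the first 17. With X ~ Binomial(17, 0.375), P(Y > 17) = P(X ≤ 3).
  k=0: C(17,0)·0.375^0·0.625^17 = 0.00034
  k=1: C(17,1)·0.375^1·0.625^16 = 0.00346
  k=2: C(17,2)·0.375^2·0.625^15 = 0.01659
  k=3: C(17,3)·0.375^3·0.625^14 = 0.04976
P(X ≤ 3) = 0.07015

0.070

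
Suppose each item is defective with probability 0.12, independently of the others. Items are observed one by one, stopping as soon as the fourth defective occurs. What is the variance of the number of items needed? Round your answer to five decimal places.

244.44444

Y = total items until the fourth success; negative binomial with r=4, p=0.12.
Var(Y) = r(1−p)/p² = 4·0.88 / 0.12² = 244.4444444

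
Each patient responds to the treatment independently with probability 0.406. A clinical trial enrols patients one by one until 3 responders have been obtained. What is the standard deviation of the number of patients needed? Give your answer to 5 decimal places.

Y = total patients until the third success; negative binomial with r=3, p=0.406.
SD(Y) = √[r(1−p)/p²] = √(10.8107452) = 3.2879698

3.28797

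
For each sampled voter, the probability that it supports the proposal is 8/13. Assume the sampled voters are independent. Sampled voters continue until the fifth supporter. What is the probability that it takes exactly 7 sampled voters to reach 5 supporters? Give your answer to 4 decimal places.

Y = trial on which the fifth success occurs; negative binomial, r=5, p=0.615385.
P(Y=7) = C(6,4) · p^5 · (1−p)^2
= 15 · 0.088254 · 0.14793 = 0.195829

0.1958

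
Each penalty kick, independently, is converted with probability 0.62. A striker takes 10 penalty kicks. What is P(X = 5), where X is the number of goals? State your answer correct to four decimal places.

X ~ Binomial(n=10, p=0.62).
P(X=5) = C(10,5) · p^5 · (1−p)^5
= 252 · 0.091613 · 0.0079235 = 0.182927

0.1829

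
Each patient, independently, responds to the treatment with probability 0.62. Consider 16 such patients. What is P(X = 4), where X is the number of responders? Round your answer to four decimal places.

X ~ Binomial(n=16, p=0.62).
P(X=4) = C(16,4) · p^4 · (1−p)^12
= 1820 · 0.14776 · 9.0657e-06 = 0.002438

0.0024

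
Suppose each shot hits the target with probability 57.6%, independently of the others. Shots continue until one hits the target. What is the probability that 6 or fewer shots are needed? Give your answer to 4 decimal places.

Y = number of shots to the first success; geometric, p = 0.576.
P(Y ≤ 6) = 1 − (1−p)^6 = 1 − 0.005810 = 0.994190

0.9942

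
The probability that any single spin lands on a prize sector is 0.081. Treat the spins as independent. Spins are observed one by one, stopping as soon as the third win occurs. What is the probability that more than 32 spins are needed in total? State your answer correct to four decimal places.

0.5142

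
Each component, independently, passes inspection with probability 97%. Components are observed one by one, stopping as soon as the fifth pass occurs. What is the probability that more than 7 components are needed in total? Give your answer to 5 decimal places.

Needing more than 7 components ⇔ fewer than 5 successes in the first 7. With X ~ Binomial(7, 0.97), P(Y > 7) = P(X ≤ 4).
  k=0: C(7,0)·0.97^0·0.03^7 = 0.0000000
  k=1: C(7,1)·0.97^1·0.03^6 = 0.0000000
  k=2: C(7,2)·0.97^2·0.03^5 = 0.0000005
  k=3: C(7,3)·0.97^3·0.03^4 = 0.0000259
  k=4: C(7,4)·0.97^4·0.03^3 = 0.0008366
P(X ≤ 4) = 0.0008630

0.00086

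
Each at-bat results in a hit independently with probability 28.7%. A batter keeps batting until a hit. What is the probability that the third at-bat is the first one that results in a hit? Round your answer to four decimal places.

Geometric (trials to first success), p = 0.287.
P(Y = 3) = (1−p)^2 · p = 0.50837 · 0.287 = 0.145902

0.1459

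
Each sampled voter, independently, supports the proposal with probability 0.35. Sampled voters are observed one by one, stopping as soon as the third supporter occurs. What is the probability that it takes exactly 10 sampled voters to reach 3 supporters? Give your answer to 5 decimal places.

Y = trial on which the third success occurs; negative binomial, r=3, p=0.35.
P(Y=10) = C(9,2) · p^3 · (1−p)^7
= 36 · 0.042875 · 0.049022 = 0.0756659

0.07567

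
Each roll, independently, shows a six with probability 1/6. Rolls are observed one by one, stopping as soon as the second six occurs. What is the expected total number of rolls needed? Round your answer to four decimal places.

Y = total rolls until the second success; negative binomial with r=2, p=0.166667.
E[Y] = r / p = 2 / 0.166667 = 12.000000

12.0000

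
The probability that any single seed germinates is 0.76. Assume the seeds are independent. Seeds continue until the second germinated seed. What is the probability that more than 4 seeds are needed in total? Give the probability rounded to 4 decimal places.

Needing more than 4 seeds ⇔ fewer than 2 successes in the first 4. With X ~ Binomial(4, 0.76), P(Y > 4) = P(X ≤ 1).
  k=0: C(4,0)·0.76^0·0.24^4 = 0.003318
  k=1: C(4,1)·0.76^1·0.24^3 = 0.042025
P(X ≤ 1) = 0.045343

0.0453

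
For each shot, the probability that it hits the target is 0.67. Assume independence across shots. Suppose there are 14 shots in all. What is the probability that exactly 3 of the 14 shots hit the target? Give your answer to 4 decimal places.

0.0006

X ~ Binomial(n=14, p=0.67).
P(X=3) = C(14,3) · p^3 · (1−p)^11
= 364 · 0.30076 · 5.0542e-06 = 0.000553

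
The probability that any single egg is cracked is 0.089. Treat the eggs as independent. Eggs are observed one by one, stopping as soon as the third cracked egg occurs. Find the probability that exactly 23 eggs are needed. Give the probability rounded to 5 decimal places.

Y = trial on which the third success occurs; negative binomial, r=3, p=0.089.
P(Y=23) = C(22,2) · p^3 · (1−p)^20
= 231 · 0.00070497 · 0.15501 = 0.0252435

0.02524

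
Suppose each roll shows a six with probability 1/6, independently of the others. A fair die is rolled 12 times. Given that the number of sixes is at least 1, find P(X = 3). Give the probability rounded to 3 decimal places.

0.222

X ~ Binomial(12, 0.166667). Want P(X=3 | X≥1) = P(X=3) / P(X≥1).
P(X=3) = C(12,3)·0.166667^3·0.833333^9 = 0.19740
P(X≥1) = 1 − 0.11216 = 0.88784
Ratio = 0.19740 / 0.88784 = 0.22233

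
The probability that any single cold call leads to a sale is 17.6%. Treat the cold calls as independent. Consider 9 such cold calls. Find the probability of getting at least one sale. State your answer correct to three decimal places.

0.825

P(at least one) = 1 − P(none) = 1 − (1 − 0.176)^9
= 1 − 0.17512 = 0.82488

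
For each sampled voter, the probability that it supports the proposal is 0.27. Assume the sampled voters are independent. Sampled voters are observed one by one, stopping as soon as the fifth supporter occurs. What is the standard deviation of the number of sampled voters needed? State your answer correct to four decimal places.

Y = total sampled voters until the fifth success; negative binomial with r=5, p=0.27.
SD(Y) = √[r(1−p)/p²] = √(50.068587) = 7.075916

7.0759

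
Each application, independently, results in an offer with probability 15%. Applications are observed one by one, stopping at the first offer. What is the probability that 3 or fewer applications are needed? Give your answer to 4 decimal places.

0.3859

Y = number of applications to the first success; geometric, p = 0.15.
P(Y ≤ 3) = 1 − (1−p)^3 = 1 − 0.614125 = 0.385875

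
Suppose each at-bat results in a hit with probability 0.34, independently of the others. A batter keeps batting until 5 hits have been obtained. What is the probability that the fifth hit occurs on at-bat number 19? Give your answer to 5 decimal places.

0.04137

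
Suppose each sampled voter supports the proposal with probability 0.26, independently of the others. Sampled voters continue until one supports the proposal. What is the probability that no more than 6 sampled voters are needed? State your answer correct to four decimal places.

0.8358

Y = number of sampled voters to the first success; geometric, p = 0.26.
P(Y ≤ 6) = 1 − (1−p)^6 = 1 − 0.164206 = 0.835794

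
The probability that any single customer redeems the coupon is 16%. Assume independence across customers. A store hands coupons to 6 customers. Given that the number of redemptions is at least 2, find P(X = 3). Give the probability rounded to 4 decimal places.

0.1964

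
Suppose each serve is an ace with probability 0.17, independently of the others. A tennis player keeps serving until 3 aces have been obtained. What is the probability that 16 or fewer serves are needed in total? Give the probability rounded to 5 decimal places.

0.52766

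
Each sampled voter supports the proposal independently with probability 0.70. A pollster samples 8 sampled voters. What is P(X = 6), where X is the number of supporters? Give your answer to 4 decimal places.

X ~ Binomial(n=8, p=0.70).
P(X=6) = C(8,6) · p^6 · (1−p)^2
= 28 · 0.11765 · 0.09 = 0.296475

0.2965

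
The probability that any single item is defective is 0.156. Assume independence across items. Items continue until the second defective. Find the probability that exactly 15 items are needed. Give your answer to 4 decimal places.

0.0376

Y = trial on which the second success occurs; negative binomial, r=2, p=0.156.
P(Y=15) = C(14,1) · p^2 · (1−p)^13
= 14 · 0.024336 · 0.11027 = 0.037569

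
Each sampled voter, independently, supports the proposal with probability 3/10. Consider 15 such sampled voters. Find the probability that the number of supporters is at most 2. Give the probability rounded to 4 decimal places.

X ~ Binomial(15, 0.30); P(X ≤ 2) = Σ C(15,k) p^k (1−p)^(15−k) over k:
  k=0: C(15,0)·0.30^0·0.70^15 = 0.004748
  k=1: C(15,1)·0.30^1·0.70^14 = 0.030520
  k=2: C(15,2)·0.30^2·0.70^13 = 0.091560
Total = 0.126828

0.1268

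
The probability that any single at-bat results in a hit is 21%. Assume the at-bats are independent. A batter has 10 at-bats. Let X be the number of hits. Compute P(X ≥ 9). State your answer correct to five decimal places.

X ~ Binomial(10, 0.21); P(X ≥ 9) = Σ C(10,k) p^k (1−p)^(10−k) over k:
  k=9: C(10,9)·0.21^9·0.79^1 = 0.0000063
  k=10: C(10,10)·0.21^10·0.79^0 = 0.0000002
Total = 0.0000064

0.00001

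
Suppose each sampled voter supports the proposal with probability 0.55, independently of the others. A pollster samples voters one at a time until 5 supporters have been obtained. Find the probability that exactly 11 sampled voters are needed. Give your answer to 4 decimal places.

0.0878

Y = trial on which the fifth success occurs; negative binomial, r=5, p=0.55.
P(Y=11) = C(10,4) · p^5 · (1−p)^6
= 210 · 0.050328 · 0.0083038 = 0.087762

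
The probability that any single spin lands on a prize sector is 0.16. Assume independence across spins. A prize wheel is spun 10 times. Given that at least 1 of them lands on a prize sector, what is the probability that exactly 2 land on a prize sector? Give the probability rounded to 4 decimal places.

0.3461

X ~ Binomial(10, 0.16). Want P(X=2 | X≥1) = P(X=2) / P(X≥1).
P(X=2) = C(10,2)·0.16^2·0.84^8 = 0.285553
P(X≥1) = 1 − 0.174901 = 0.825099
Ratio = 0.285553 / 0.825099 = 0.346083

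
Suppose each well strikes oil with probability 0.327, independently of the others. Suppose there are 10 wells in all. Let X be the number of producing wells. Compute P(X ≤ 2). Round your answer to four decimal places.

0.3142

X ~ Binomial(10, 0.327); P(X ≤ 2) = Σ C(10,k) p^k (1−p)^(10−k) over k:
  k=0: C(10,0)·0.327^0·0.673^10 = 0.019061
  k=1: C(10,1)·0.327^1·0.673^9 = 0.092615
  k=2: C(10,2)·0.327^2·0.673^8 = 0.202502
Total = 0.314178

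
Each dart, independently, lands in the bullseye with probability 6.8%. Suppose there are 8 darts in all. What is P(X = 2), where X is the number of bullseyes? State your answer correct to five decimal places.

0.08485

X ~ Binomial(n=8, p=0.068).
P(X=2) = C(8,2) · p^2 · (1−p)^6
= 28 · 0.004624 · 0.65538 = 0.0848538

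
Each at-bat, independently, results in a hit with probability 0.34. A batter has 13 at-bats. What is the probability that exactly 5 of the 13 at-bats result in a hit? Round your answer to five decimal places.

X ~ Binomial(n=13, p=0.34).
P(X=5) = C(13,5) · p^5 · (1−p)^8
= 1287 · 0.0045435 · 0.036004 = 0.2105352

0.21054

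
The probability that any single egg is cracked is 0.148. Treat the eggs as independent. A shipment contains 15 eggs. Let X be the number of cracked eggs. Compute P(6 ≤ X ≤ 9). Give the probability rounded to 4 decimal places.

0.0158

X ~ Binomial(15, 0.148); P(6 ≤ X ≤ 9) = Σ C(15,k) p^k (1−p)^(15−k) over k:
  k=6: C(15,6)·0.148^6·0.852^9 = 0.012443
  k=7: C(15,7)·0.148^7·0.852^8 = 0.002779
  k=8: C(15,8)·0.148^8·0.852^7 = 0.000483
  k=9: C(15,9)·0.148^9·0.852^6 = 0.000065
Total = 0.015770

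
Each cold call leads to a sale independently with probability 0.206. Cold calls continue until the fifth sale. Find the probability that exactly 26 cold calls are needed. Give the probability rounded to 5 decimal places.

0.03695

Y = trial on which the fifth success occurs; negative binomial, r=5, p=0.206.
P(Y=26) = C(25,4) · p^5 · (1−p)^21
= 12650 · 0.00037097 · 0.0078746 = 0.0369536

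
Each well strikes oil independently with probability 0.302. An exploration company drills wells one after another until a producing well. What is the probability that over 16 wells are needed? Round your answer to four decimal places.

0.0032

Y = number of wells to the first success; geometric, p = 0.302.
P(Y > 16) = P(first 16 all fail) = (1−p)^16 = 0.003175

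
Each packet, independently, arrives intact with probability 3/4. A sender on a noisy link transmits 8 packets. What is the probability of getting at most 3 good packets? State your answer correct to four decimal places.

0.0273

X ~ Binomial(8, 0.75); P(X ≤ 3) = Σ C(8,k) p^k (1−p)^(8−k) over k:
  k=0: C(8,0)·0.75^0·0.25^8 = 0.000015
  k=1: C(8,1)·0.75^1·0.25^7 = 0.000366
  k=2: C(8,2)·0.75^2·0.25^6 = 0.003845
  k=3: C(8,3)·0.75^3·0.25^5 = 0.023071
Total = 0.027298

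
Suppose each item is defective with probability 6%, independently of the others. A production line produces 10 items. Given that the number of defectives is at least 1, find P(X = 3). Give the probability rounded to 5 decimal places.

0.03643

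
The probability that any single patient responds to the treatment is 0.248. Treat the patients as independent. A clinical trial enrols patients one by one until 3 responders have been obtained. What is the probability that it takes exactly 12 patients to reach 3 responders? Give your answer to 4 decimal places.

0.0645

Y = trial on which the third success occurs; negative binomial, r=3, p=0.248.
P(Y=12) = C(11,2) · p^3 · (1−p)^9
= 55 · 0.015253 · 0.076906 = 0.064518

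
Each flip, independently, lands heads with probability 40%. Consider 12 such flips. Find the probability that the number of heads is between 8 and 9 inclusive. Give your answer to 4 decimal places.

0.0545

X ~ Binomial(12, 0.40); P(8 ≤ X ≤ 9) = Σ C(12,k) p^k (1−p)^(12−k) over k:
  k=8: C(12,8)·0.40^8·0.60^4 = 0.042043
  k=9: C(12,9)·0.40^9·0.60^3 = 0.012457
Total = 0.054500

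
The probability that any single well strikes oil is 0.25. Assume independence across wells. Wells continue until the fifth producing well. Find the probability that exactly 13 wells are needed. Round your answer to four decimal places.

0.0484

Y = trial on which the fifth success occurs; negative binomial, r=5, p=0.25.
P(Y=13) = C(12,4) · p^5 · (1−p)^8
= 495 · 0.00097656 · 0.10011 = 0.048394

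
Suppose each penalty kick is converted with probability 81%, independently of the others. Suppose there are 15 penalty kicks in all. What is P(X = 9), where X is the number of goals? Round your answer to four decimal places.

0.0353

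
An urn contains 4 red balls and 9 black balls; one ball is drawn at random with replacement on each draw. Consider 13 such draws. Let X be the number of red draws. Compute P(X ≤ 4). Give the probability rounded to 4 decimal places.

X ~ Binomial(13, 0.307692); P(X ≤ 4) = Σ C(13,k) p^k (1−p)^(13−k) over k:
  k=0: C(13,0)·0.307692^0·0.692308^13 = 0.008392
  k=1: C(13,1)·0.307692^1·0.692308^12 = 0.048490
  k=2: C(13,2)·0.307692^2·0.692308^11 = 0.129306
  k=3: C(13,3)·0.307692^3·0.692308^10 = 0.210721
  k=4: C(13,4)·0.307692^4·0.692308^9 = 0.234134
Total = 0.631043

0.6310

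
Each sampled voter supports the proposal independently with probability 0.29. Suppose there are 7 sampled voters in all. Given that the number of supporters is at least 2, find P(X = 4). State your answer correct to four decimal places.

X ~ Binomial(7, 0.29). Want P(X=4 | X≥2) = P(X=4) / P(X≥2).
P(X=4) = C(7,4)·0.29^4·0.71^3 = 0.088600
P(X≥2) = 1 − 0.090951 − 0.260044 = 0.649005
Ratio = 0.088600 / 0.649005 = 0.136517

0.1365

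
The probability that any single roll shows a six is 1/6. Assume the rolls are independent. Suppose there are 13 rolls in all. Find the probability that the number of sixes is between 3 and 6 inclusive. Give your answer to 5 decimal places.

0.36952

X ~ Binomial(13, 0.166667); P(3 ≤ X ≤ 6) = Σ C(13,k) p^k (1−p)^(13−k) over k:
  k=3: C(13,3)·0.166667^3·0.833333^10 = 0.2138454
  k=4: C(13,4)·0.166667^4·0.833333^9 = 0.1069227
  k=5: C(13,5)·0.166667^5·0.833333^8 = 0.0384922
  k=6: C(13,6)·0.166667^6·0.833333^7 = 0.0102646
Total = 0.3695248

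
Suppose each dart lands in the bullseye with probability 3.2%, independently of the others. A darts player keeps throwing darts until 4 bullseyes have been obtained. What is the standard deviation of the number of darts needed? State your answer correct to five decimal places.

Y = total darts until the fourth success; negative binomial with r=4, p=0.032.
SD(Y) = √[r(1−p)/p²] = √(3781.2500000) = 61.4918694

61.49187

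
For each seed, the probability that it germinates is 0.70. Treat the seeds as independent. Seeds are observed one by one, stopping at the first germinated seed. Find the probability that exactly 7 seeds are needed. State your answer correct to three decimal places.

0.001

Geometric (trials to first success), p = 0.70.
P(Y = 7) = (1−p)^6 · p = 0.000729 · 0.70 = 0.00051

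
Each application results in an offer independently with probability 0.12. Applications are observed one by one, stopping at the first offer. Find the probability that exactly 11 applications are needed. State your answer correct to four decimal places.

0.0334

Geometric (trials to first success), p = 0.12.
P(Y = 11) = (1−p)^10 · p = 0.2785 · 0.12 = 0.033420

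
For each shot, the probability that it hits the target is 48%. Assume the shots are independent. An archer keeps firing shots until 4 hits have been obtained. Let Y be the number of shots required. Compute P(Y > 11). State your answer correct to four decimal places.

0.1412

Needing more than 11 shots ⇔ fewer than 4 successes in the first 11. With X ~ Binomial(11, 0.48), P(Y > 11) = P(X ≤ 3).
  k=0: C(11,0)·0.48^0·0.52^11 = 0.000752
  k=1: C(11,1)·0.48^1·0.52^10 = 0.007633
  k=2: C(11,2)·0.48^2·0.52^9 = 0.035227
  k=3: C(11,3)·0.48^3·0.52^8 = 0.097552
P(X ≤ 3) = 0.141163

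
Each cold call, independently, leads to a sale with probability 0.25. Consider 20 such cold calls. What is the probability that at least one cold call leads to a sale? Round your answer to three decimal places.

0.997

P(at least one) = 1 − P(none) = 1 − (1 − 0.25)^20
= 1 − 0.00317 = 0.99683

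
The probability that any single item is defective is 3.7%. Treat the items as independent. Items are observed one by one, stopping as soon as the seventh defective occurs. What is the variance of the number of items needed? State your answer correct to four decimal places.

4924.0321

Y = total items until the seventh success; negative binomial with r=7, p=0.037.
Var(Y) = r(1−p)/p² = 7·0.963 / 0.037² = 4924.032140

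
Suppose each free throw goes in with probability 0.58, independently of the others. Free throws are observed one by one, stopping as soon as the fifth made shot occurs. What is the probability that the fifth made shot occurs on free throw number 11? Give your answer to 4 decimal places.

0.0757

Y = trial on which the fifth success occurs; negative binomial, r=5, p=0.58.
P(Y=11) = C(10,4) · p^5 · (1−p)^6
= 210 · 0.065636 · 0.005489 = 0.075658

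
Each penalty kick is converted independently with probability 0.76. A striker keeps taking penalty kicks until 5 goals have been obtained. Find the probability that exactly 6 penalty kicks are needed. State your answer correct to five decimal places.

Y = trial on which the fifth success occurs; negative binomial, r=5, p=0.76.
P(Y=6) = C(5,4) · p^5 · (1−p)^1
= 5 · 0.25355 · 0.24 = 0.3042630

0.30426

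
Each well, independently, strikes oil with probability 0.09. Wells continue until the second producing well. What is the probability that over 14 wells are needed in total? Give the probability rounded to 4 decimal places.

0.6368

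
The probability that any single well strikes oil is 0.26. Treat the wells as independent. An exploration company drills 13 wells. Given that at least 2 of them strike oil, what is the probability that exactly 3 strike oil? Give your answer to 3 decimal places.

0.278

X ~ Binomial(13, 0.26). Want P(X=3 | X≥2) = P(X=3) / P(X≥2).
P(X=3) = C(13,3)·0.26^3·0.74^10 = 0.24752
P(X≥2) = 1 − 0.01995 − 0.09114 = 0.88891
Ratio = 0.24752 / 0.88891 = 0.27845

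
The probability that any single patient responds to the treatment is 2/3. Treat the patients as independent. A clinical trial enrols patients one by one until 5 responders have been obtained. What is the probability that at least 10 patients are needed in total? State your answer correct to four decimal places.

Needing more than 9 patients ⇔ fewer than 5 successes in the first 9. With X ~ Binomial(9, 0.666667), P(Y > 9) = P(X ≤ 4).
  k=0: C(9,0)·0.666667^0·0.333333^9 = 0.000051
  k=1: C(9,1)·0.666667^1·0.333333^8 = 0.000914
  k=2: C(9,2)·0.666667^2·0.333333^7 = 0.007316
  k=3: C(9,3)·0.666667^3·0.333333^6 = 0.034141
  k=4: C(9,4)·0.666667^4·0.333333^5 = 0.102423
P(X ≤ 4) = 0.144846

0.1448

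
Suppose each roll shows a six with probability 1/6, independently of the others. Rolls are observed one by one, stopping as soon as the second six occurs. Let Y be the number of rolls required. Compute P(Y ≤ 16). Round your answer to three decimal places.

0.773

Finishing within 16 rolls ⇔ at least 2 successes in the first 16. With X ~ Binomial(16, 0.166667), P(Y ≤ 16) = 1 − P(X ≤ 1).
  k=0: C(16,0)·0.166667^0·0.833333^16 = 0.05409
  k=1: C(16,1)·0.166667^1·0.833333^15 = 0.17308
1 − 0.22717 = 0.77283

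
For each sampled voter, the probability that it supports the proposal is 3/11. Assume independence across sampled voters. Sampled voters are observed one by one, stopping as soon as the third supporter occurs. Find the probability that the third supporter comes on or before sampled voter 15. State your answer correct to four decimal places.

0.8198

Finishing within 15 sampled voters ⇔ at least 3 successes in the first 15. With X ~ Binomial(15, 0.272727), P(Y ≤ 15) = 1 − P(X ≤ 2).
  k=0: C(15,0)·0.272727^0·0.727273^15 = 0.008423
  k=1: C(15,1)·0.272727^1·0.727273^14 = 0.047379
  k=2: C(15,2)·0.272727^2·0.727273^13 = 0.124369
1 − 0.180170 = 0.819830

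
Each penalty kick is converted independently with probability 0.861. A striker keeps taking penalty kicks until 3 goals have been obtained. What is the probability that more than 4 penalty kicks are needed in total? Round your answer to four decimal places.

0.0956

Needing more than 4 penalty kicks ⇔ fewer than 3 successes in the first 4. With X ~ Binomial(4, 0.861), P(Y > 4) = P(X ≤ 2).
  k=0: C(4,0)·0.861^0·0.139^4 = 0.000373
  k=1: C(4,1)·0.861^1·0.139^3 = 0.009249
  k=2: C(4,2)·0.861^2·0.139^2 = 0.085938
P(X ≤ 2) = 0.095561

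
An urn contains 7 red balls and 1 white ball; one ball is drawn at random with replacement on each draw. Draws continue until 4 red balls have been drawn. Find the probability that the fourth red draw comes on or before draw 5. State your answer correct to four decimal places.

0.8793

Finishing within 5 draws ⇔ at least 4 successes in the first 5. With X ~ Binomial(5, 0.875), P(Y ≤ 5) = 1 − P(X ≤ 3).
  k=0: C(5,0)·0.875^0·0.125^5 = 0.000031
  k=1: C(5,1)·0.875^1·0.125^4 = 0.001068
  k=2: C(5,2)·0.875^2·0.125^3 = 0.014954
  k=3: C(5,3)·0.875^3·0.125^2 = 0.104675
1 − 0.120728 = 0.879272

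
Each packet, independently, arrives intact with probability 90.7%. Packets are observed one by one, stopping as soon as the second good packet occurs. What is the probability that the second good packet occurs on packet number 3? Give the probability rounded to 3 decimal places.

0.153

Y = trial on which the second success occurs; negative binomial, r=2, p=0.907.
P(Y=3) = C(2,1) · p^2 · (1−p)^1
= 2 · 0.82265 · 0.093 = 0.15301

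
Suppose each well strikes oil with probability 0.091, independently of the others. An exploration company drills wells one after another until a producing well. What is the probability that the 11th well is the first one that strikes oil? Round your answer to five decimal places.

Geometric (trials to first success), p = 0.091.
P(Y = 11) = (1−p)^10 · p = 0.38516 · 0.091 = 0.0350494

0.03505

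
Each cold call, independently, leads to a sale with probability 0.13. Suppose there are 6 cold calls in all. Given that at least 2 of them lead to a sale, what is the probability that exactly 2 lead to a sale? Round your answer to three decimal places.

X ~ Binomial(6, 0.13). Want P(X=2 | X≥2) = P(X=2) / P(X≥2).
P(X=2) = C(6,2)·0.13^2·0.87^4 = 0.14523
P(X≥2) = 1 − 0.43363 − 0.38877 = 0.17761
Ratio = 0.14523 / 0.17761 = 0.81771

0.818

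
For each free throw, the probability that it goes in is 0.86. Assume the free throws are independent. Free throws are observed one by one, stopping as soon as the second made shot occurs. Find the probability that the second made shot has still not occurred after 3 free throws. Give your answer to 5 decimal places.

Needing more than 3 free throws ⇔ fewer than 2 successes in the first 3. With X ~ Binomial(3, 0.86), P(Y > 3) = P(X ≤ 1).
  k=0: C(3,0)·0.86^0·0.14^3 = 0.0027440
  k=1: C(3,1)·0.86^1·0.14^2 = 0.0505680
P(X ≤ 1) = 0.0533120

0.05331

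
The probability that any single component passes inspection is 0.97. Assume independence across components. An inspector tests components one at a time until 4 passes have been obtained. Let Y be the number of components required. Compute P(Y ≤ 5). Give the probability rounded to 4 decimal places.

Finishing within 5 components ⇔ at least 4 successes in the first 5. With X ~ Binomial(5, 0.97), P(Y ≤ 5) = 1 − P(X ≤ 3).
  k=0: C(5,0)·0.97^0·0.03^5 = 0.000000
  k=1: C(5,1)·0.97^1·0.03^4 = 0.000004
  k=2: C(5,2)·0.97^2·0.03^3 = 0.000254
  k=3: C(5,3)·0.97^3·0.03^2 = 0.008214
1 − 0.008472 = 0.991528

0.9915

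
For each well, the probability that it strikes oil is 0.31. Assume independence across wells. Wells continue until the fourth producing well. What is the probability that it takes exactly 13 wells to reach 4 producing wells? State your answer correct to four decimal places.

0.0720

Y = trial on which the fourth success occurs; negative binomial, r=4, p=0.31.
P(Y=13) = C(12,3) · p^4 · (1−p)^9
= 220 · 0.0092352 · 0.035452 = 0.072030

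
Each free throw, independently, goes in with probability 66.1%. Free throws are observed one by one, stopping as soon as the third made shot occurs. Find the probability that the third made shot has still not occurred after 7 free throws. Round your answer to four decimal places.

Needing more than 7 free throws ⇔ fewer than 3 successes in the first 7. With X ~ Binomial(7, 0.661), P(Y > 7) = P(X ≤ 2).
  k=0: C(7,0)·0.661^0·0.339^7 = 0.000515
  k=1: C(7,1)·0.661^1·0.339^6 = 0.007023
  k=2: C(7,2)·0.661^2·0.339^5 = 0.041079
P(X ≤ 2) = 0.048616

0.0486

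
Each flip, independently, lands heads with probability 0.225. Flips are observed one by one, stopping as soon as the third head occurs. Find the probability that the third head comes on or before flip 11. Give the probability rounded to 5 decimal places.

0.46513

Finishing within 11 flips ⇔ at least 3 successes in the first 11. With X ~ Binomial(11, 0.225), P(Y ≤ 11) = 1 − P(X ≤ 2).
  k=0: C(11,0)·0.225^0·0.775^11 = 0.0605785
  k=1: C(11,1)·0.225^1·0.775^10 = 0.1934605
  k=2: C(11,2)·0.225^2·0.775^9 = 0.2808297
1 − 0.5348687 = 0.4651313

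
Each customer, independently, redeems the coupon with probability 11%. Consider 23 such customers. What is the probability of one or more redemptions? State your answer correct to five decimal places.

P(at least one) = 1 − P(none) = 1 − (1 − 0.11)^23
= 1 − 0.0685441 = 0.9314559

0.93146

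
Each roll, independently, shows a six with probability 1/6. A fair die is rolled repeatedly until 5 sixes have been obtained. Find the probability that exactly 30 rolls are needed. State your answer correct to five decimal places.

Y = trial on which the fifth success occurs; negative binomial, r=5, p=0.166667.
P(Y=30) = C(29,4) · p^5 · (1−p)^25
= 23751 · 0.0001286 · 0.010483 = 0.0320180

0.03202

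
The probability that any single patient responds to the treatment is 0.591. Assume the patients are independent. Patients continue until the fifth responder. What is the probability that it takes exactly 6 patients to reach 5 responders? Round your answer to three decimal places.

0.147

Y = trial on which the fifth success occurs; negative binomial, r=5, p=0.591.
P(Y=6) = C(5,4) · p^5 · (1−p)^1
= 5 · 0.0721 · 0.409 = 0.14745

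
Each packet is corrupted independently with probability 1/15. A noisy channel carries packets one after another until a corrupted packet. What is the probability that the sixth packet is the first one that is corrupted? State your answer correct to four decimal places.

Geometric (trials to first success), p = 0.066667.
P(Y = 6) = (1−p)^5 · p = 0.70825 · 0.066667 = 0.047216

0.0472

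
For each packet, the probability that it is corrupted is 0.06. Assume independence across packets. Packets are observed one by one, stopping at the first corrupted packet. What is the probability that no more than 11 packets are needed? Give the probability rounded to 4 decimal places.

Y = number of packets to the first success; geometric, p = 0.06.
P(Y ≤ 11) = 1 − (1−p)^11 = 1 − 0.506298 = 0.493702

0.4937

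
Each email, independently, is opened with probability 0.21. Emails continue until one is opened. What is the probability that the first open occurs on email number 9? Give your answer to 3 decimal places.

Geometric (trials to first success), p = 0.21.
P(Y = 9) = (1−p)^8 · p = 0.15171 · 0.21 = 0.03186

0.032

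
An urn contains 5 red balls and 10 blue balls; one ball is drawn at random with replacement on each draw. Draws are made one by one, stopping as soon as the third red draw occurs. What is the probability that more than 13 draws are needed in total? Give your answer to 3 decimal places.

0.139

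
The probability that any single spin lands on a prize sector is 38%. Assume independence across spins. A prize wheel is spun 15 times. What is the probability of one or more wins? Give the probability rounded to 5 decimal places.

0.99923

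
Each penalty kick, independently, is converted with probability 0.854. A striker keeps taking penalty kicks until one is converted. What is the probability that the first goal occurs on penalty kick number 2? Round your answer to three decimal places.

0.125

Geometric (trials to first success), p = 0.854.
P(Y = 2) = (1−p)^1 · p = 0.146 · 0.854 = 0.12468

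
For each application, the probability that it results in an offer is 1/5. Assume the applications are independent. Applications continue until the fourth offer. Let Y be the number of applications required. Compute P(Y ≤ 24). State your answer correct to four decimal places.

Finishing within 24 applications ⇔ at least 4 successes in the first 24. With X ~ Binomial(24, 0.20), P(Y ≤ 24) = 1 − P(X ≤ 3).
  k=0: C(24,0)·0.20^0·0.80^24 = 0.004722
  k=1: C(24,1)·0.20^1·0.80^23 = 0.028334
  k=2: C(24,2)·0.20^2·0.80^22 = 0.081461
  k=3: C(24,3)·0.20^3·0.80^21 = 0.149345
1 − 0.263862 = 0.736138

0.7361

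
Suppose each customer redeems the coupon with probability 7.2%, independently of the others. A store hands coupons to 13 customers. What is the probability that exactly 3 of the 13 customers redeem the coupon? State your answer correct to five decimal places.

0.05056

X ~ Binomial(n=13, p=0.072).
P(X=3) = C(13,3) · p^3 · (1−p)^10
= 286 · 0.00037325 · 0.47367 = 0.0505642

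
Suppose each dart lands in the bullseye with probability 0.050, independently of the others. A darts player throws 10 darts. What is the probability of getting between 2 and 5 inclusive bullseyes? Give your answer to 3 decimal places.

X ~ Binomial(10, 0.05); P(2 ≤ X ≤ 5) = Σ C(10,k) p^k (1−p)^(10−k) over k:
  k=2: C(10,2)·0.05^2·0.95^8 = 0.07463
  k=3: C(10,3)·0.05^3·0.95^7 = 0.01048
  k=4: C(10,4)·0.05^4·0.95^6 = 0.00096
  k=5: C(10,5)·0.05^5·0.95^5 = 0.00006
Total = 0.08614

0.086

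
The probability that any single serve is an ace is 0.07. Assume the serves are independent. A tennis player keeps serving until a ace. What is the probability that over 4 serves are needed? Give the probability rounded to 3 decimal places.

0.748

Y = number of serves to the first success; geometric, p = 0.07.
P(Y > 4) = P(first 4 all fail) = (1−p)^4 = 0.74805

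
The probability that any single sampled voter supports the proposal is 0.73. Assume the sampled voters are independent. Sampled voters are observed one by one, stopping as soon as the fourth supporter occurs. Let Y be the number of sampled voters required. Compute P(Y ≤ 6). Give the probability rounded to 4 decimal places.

Finishing within 6 sampled voters ⇔ at least 4 successes in the first 6. With X ~ Binomial(6, 0.73), P(Y ≤ 6) = 1 − P(X ≤ 3).
  k=0: C(6,0)·0.73^0·0.27^6 = 0.000387
  k=1: C(6,1)·0.73^1·0.27^5 = 0.006285
  k=2: C(6,2)·0.73^2·0.27^4 = 0.042481
  k=3: C(6,3)·0.73^3·0.27^3 = 0.153140
1 − 0.202293 = 0.797707

0.7977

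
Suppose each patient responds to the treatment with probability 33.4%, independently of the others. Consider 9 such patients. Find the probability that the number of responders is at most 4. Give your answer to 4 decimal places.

0.8541

X ~ Binomial(9, 0.334); P(X ≤ 4) = Σ C(9,k) p^k (1−p)^(9−k) over k:
  k=0: C(9,0)·0.334^0·0.666^9 = 0.025779
  k=1: C(9,1)·0.334^1·0.666^8 = 0.116354
  k=2: C(9,2)·0.334^2·0.666^7 = 0.233408
  k=3: C(9,3)·0.334^3·0.666^6 = 0.273127
  k=4: C(9,4)·0.334^4·0.666^5 = 0.205460
Total = 0.854128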